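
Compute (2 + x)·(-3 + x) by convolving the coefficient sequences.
Ascending coefficients: a = [2, 1], b = [-3, 1]. c[0] = 2×-3 = -6; c[1] = 2×1 + 1×-3 = -1; c[2] = 1×1 = 1. Result coefficients: [-6, -1, 1] → -6 - x + x^2

-6 - x + x^2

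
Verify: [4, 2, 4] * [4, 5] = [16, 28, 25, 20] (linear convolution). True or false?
Recompute linear convolution of [4, 2, 4] and [4, 5]: y[0] = 4×4 = 16; y[1] = 4×5 + 2×4 = 28; y[2] = 2×5 + 4×4 = 26; y[3] = 4×5 = 20 → [16, 28, 26, 20]. Compare to given [16, 28, 25, 20]: they differ at index 2: given 25, correct 26, so answer: No

No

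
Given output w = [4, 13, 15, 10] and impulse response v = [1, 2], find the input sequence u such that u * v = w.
Deconvolve w=[4, 13, 15, 10] by v=[1, 2]. Since v[0]=1, solve forward: u[0] = w[0] / 1 = 4; u[1] = (w[1] - 4×2) / 1 = 5; u[2] = (w[2] - 5×2) / 1 = 5. So u = [4, 5, 5]. Check by forward convolution: w[0] = 4×1 = 4; w[1] = 4×2 + 5×1 = 13; w[2] = 5×2 + 5×1 = 15; w[3] = 5×2 = 10

[4, 5, 5]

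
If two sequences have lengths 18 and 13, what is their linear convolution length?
Linear/full convolution length: m + n - 1 = 18 + 13 - 1 = 30

30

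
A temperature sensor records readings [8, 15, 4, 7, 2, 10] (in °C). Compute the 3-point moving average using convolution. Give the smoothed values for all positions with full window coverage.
3-point moving average kernel = [1, 1, 1]. Apply in 'valid' mode (full window coverage): avg[0] = (8 + 15 + 4) / 3 = 9.0; avg[1] = (15 + 4 + 7) / 3 = 8.67; avg[2] = (4 + 7 + 2) / 3 = 4.33; avg[3] = (7 + 2 + 10) / 3 = 6.33. Smoothed values: [9.0, 8.67, 4.33, 6.33]

[9.0, 8.67, 4.33, 6.33]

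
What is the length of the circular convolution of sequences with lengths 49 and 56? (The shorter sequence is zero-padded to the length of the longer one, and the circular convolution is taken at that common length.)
Circular convolution (zero-padding the shorter input) has length max(m, n) = max(49, 56) = 56

56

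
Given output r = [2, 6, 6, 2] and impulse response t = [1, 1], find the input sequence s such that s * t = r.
Deconvolve r=[2, 6, 6, 2] by t=[1, 1]. Since t[0]=1, solve forward: s[0] = r[0] / 1 = 2; s[1] = (r[1] - 2×1) / 1 = 4; s[2] = (r[2] - 4×1) / 1 = 2. So s = [2, 4, 2]. Check by forward convolution: r[0] = 2×1 = 2; r[1] = 2×1 + 4×1 = 6; r[2] = 4×1 + 2×1 = 6; r[3] = 2×1 = 2

[2, 4, 2]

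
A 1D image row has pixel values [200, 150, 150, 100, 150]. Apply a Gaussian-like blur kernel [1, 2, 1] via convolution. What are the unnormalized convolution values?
Convolve image row [200, 150, 150, 100, 150] with kernel [1, 2, 1]: y[0] = 200×1 = 200; y[1] = 200×2 + 150×1 = 550; y[2] = 200×1 + 150×2 + 150×1 = 650; y[3] = 150×1 + 150×2 + 100×1 = 550; y[4] = 150×1 + 100×2 + 150×1 = 500; y[5] = 100×1 + 150×2 = 400; y[6] = 150×1 = 150 → [200, 550, 650, 550, 500, 400, 150]. Normalization factor = sum(kernel) = 4.

[200, 550, 650, 550, 500, 400, 150]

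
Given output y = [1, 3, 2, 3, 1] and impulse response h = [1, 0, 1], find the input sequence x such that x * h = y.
Deconvolve y=[1, 3, 2, 3, 1] by h=[1, 0, 1]. Since h[0]=1, solve forward: x[0] = y[0] / 1 = 1; x[1] = (y[1] - 1×0) / 1 = 3; x[2] = (y[2] - 3×0 - 1×1) / 1 = 1. So x = [1, 3, 1]. Check by forward convolution: y[0] = 1×1 = 1; y[1] = 1×0 + 3×1 = 3; y[2] = 1×1 + 3×0 + 1×1 = 2; y[3] = 3×1 + 1×0 = 3; y[4] = 1×1 = 1

[1, 3, 1]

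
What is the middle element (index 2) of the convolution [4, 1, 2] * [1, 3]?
Use y[k] = Σ_i a[i]·b[k-i] at k=2. y[2] = 1×3 + 2×1 = 5

5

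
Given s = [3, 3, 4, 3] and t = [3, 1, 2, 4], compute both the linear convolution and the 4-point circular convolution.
Linear: y_lin[0] = 3×3 = 9; y_lin[1] = 3×1 + 3×3 = 12; y_lin[2] = 3×2 + 3×1 + 4×3 = 21; y_lin[3] = 3×4 + 3×2 + 4×1 + 3×3 = 31; y_lin[4] = 3×4 + 4×2 + 3×1 = 23; y_lin[5] = 4×4 + 3×2 = 22; y_lin[6] = 3×4 = 12 → [9, 12, 21, 31, 23, 22, 12]. Circular (length 4): y[0] = 3×3 + 3×4 + 4×2 + 3×1 = 32; y[1] = 3×1 + 3×3 + 4×4 + 3×2 = 34; y[2] = 3×2 + 3×1 + 4×3 + 3×4 = 33; y[3] = 3×4 + 3×2 + 4×1 + 3×3 = 31 → [32, 34, 33, 31]

Linear: [9, 12, 21, 31, 23, 22, 12], Circular: [32, 34, 33, 31]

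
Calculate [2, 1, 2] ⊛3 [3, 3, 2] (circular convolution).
Use y[k] = Σ_j s[j]·t[(k-j) mod 3]. y[0] = 2×3 + 1×2 + 2×3 = 14; y[1] = 2×3 + 1×3 + 2×2 = 13; y[2] = 2×2 + 1×3 + 2×3 = 13. Result: [14, 13, 13]

[14, 13, 13]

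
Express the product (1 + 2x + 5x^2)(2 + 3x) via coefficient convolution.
Ascending coefficients: a = [1, 2, 5], b = [2, 3]. c[0] = 1×2 = 2; c[1] = 1×3 + 2×2 = 7; c[2] = 2×3 + 5×2 = 16; c[3] = 5×3 = 15. Result coefficients: [2, 7, 16, 15] → 2 + 7x + 16x^2 + 15x^3

2 + 7x + 16x^2 + 15x^3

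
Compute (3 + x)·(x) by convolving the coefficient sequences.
Ascending coefficients: a = [3, 1], b = [0, 1]. c[0] = 3×0 = 0; c[1] = 3×1 + 1×0 = 3; c[2] = 1×1 = 1. Result coefficients: [0, 3, 1] → 3x + x^2

3x + x^2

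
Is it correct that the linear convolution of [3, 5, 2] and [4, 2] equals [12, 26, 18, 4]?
Recompute linear convolution of [3, 5, 2] and [4, 2]: y[0] = 3×4 = 12; y[1] = 3×2 + 5×4 = 26; y[2] = 5×2 + 2×4 = 18; y[3] = 2×2 = 4 → [12, 26, 18, 4]. Given [12, 26, 18, 4] matches, so answer: Yes

Yes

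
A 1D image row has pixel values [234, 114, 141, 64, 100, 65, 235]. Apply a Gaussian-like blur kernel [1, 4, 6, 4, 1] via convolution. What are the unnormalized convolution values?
Convolve image row [234, 114, 141, 64, 100, 65, 235] with kernel [1, 4, 6, 4, 1]: y[0] = 234×1 = 234; y[1] = 234×4 + 114×1 = 1050; y[2] = 234×6 + 114×4 + 141×1 = 2001; y[3] = 234×4 + 114×6 + 141×4 + 64×1 = 2248; y[4] = 234×1 + 114×4 + 141×6 + 64×4 + 100×1 = 1892; y[5] = 114×1 + 141×4 + 64×6 + 100×4 + 65×1 = 1527; y[6] = 141×1 + 64×4 + 100×6 + 65×4 + 235×1 = 1492; y[7] = 64×1 + 100×4 + 65×6 + 235×4 = 1794; y[8] = 100×1 + 65×4 + 235×6 = 1770; y[9] = 65×1 + 235×4 = 1005; y[10] = 235×1 = 235 → [234, 1050, 2001, 2248, 1892, 1527, 1492, 1794, 1770, 1005, 235]. Normalization factor = sum(kernel) = 16.

[234, 1050, 2001, 2248, 1892, 1527, 1492, 1794, 1770, 1005, 235]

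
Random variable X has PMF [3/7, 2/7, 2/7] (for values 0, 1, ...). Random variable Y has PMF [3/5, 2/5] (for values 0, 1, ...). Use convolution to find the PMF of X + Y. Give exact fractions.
P(X+Y=k) = Σ_i P(X=i)·P(Y=k-i) — a convolution of [3/7, 2/7, 2/7] and [3/5, 2/5]. P(X+Y=0) = (3/7)×(3/5) = 9/35; P(X+Y=1) = (3/7)×(2/5) + (2/7)×(3/5) = 6/35 + 6/35 = 12/35; P(X+Y=2) = (2/7)×(2/5) + (2/7)×(3/5) = 4/35 + 6/35 = 2/7; P(X+Y=3) = (2/7)×(2/5) = 4/35. PMF: [9/35, 12/35, 2/7, 4/35] (sums to 1 ✓)

[9/35, 12/35, 2/7, 4/35]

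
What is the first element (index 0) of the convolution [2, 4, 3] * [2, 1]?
Use y[k] = Σ_i a[i]·b[k-i] at k=0. y[0] = 2×2 = 4

4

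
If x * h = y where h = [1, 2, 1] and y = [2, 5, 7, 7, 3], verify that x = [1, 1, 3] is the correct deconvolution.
Forward-compute [1, 1, 3] * [1, 2, 1]: y[0] = 1×1 = 1; y[1] = 1×2 + 1×1 = 3; y[2] = 1×1 + 1×2 + 3×1 = 6; y[3] = 1×1 + 3×2 = 7; y[4] = 3×1 = 3 → [1, 3, 6, 7, 3]. Does not match given y = [2, 5, 7, 7, 3].

Not verified. [1, 1, 3] * [1, 2, 1] = [1, 3, 6, 7, 3], which differs from [2, 5, 7, 7, 3] at index 0.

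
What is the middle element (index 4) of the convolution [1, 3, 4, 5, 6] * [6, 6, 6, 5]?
Use y[k] = Σ_i a[i]·b[k-i] at k=4. y[4] = 3×5 + 4×6 + 5×6 + 6×6 = 105

105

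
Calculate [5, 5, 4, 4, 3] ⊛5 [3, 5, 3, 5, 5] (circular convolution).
Use y[k] = Σ_j s[j]·t[(k-j) mod 5]. y[0] = 5×3 + 5×5 + 4×5 + 4×3 + 3×5 = 87; y[1] = 5×5 + 5×3 + 4×5 + 4×5 + 3×3 = 89; y[2] = 5×3 + 5×5 + 4×3 + 4×5 + 3×5 = 87; y[3] = 5×5 + 5×3 + 4×5 + 4×3 + 3×5 = 87; y[4] = 5×5 + 5×5 + 4×3 + 4×5 + 3×3 = 91. Result: [87, 89, 87, 87, 91]

[87, 89, 87, 87, 91]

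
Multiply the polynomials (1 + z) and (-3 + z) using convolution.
Ascending coefficients: a = [1, 1], b = [-3, 1]. c[0] = 1×-3 = -3; c[1] = 1×1 + 1×-3 = -2; c[2] = 1×1 = 1. Result coefficients: [-3, -2, 1] → -3 - 2z + z^2

-3 - 2z + z^2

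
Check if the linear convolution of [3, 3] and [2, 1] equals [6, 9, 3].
Recompute linear convolution of [3, 3] and [2, 1]: y[0] = 3×2 = 6; y[1] = 3×1 + 3×2 = 9; y[2] = 3×1 = 3 → [6, 9, 3]. Given [6, 9, 3] matches, so answer: Yes

Yes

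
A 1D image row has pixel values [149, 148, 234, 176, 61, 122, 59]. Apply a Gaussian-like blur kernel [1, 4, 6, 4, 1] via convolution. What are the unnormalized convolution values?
Convolve image row [149, 148, 234, 176, 61, 122, 59] with kernel [1, 4, 6, 4, 1]: y[0] = 149×1 = 149; y[1] = 149×4 + 148×1 = 744; y[2] = 149×6 + 148×4 + 234×1 = 1720; y[3] = 149×4 + 148×6 + 234×4 + 176×1 = 2596; y[4] = 149×1 + 148×4 + 234×6 + 176×4 + 61×1 = 2910; y[5] = 148×1 + 234×4 + 176×6 + 61×4 + 122×1 = 2506; y[6] = 234×1 + 176×4 + 61×6 + 122×4 + 59×1 = 1851; y[7] = 176×1 + 61×4 + 122×6 + 59×4 = 1388; y[8] = 61×1 + 122×4 + 59×6 = 903; y[9] = 122×1 + 59×4 = 358; y[10] = 59×1 = 59 → [149, 744, 1720, 2596, 2910, 2506, 1851, 1388, 903, 358, 59]. Normalization factor = sum(kernel) = 16.

[149, 744, 1720, 2596, 2910, 2506, 1851, 1388, 903, 358, 59]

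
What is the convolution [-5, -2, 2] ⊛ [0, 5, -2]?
y[0] = -5×0 = 0; y[1] = -5×5 + -2×0 = -25; y[2] = -5×-2 + -2×5 + 2×0 = 0; y[3] = -2×-2 + 2×5 = 14; y[4] = 2×-2 = -4

[0, -25, 0, 14, -4]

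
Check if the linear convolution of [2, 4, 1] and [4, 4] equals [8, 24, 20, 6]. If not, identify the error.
Recompute linear convolution of [2, 4, 1] and [4, 4]: y[0] = 2×4 = 8; y[1] = 2×4 + 4×4 = 24; y[2] = 4×4 + 1×4 = 20; y[3] = 1×4 = 4 → [8, 24, 20, 4]. Compare to given [8, 24, 20, 6]: they differ at index 3: given 6, correct 4, so answer: No

No. Error at index 3: given 6, correct 4.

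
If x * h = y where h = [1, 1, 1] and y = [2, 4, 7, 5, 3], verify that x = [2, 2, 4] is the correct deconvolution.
Forward-compute [2, 2, 4] * [1, 1, 1]: y[0] = 2×1 = 2; y[1] = 2×1 + 2×1 = 4; y[2] = 2×1 + 2×1 + 4×1 = 8; y[3] = 2×1 + 4×1 = 6; y[4] = 4×1 = 4 → [2, 4, 8, 6, 4]. Does not match given y = [2, 4, 7, 5, 3].

Not verified. [2, 2, 4] * [1, 1, 1] = [2, 4, 8, 6, 4], which differs from [2, 4, 7, 5, 3] at index 2.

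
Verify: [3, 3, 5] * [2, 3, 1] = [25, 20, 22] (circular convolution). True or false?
Recompute circular convolution of [3, 3, 5] and [2, 3, 1]: y[0] = 3×2 + 3×1 + 5×3 = 24; y[1] = 3×3 + 3×2 + 5×1 = 20; y[2] = 3×1 + 3×3 + 5×2 = 22 → [24, 20, 22]. Compare to given [25, 20, 22]: they differ at index 0: given 25, correct 24, so answer: No

No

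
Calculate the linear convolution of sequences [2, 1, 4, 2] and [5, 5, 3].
y[0] = 2×5 = 10; y[1] = 2×5 + 1×5 = 15; y[2] = 2×3 + 1×5 + 4×5 = 31; y[3] = 1×3 + 4×5 + 2×5 = 33; y[4] = 4×3 + 2×5 = 22; y[5] = 2×3 = 6

[10, 15, 31, 33, 22, 6]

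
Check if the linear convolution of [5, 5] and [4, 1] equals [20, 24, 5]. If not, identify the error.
Recompute linear convolution of [5, 5] and [4, 1]: y[0] = 5×4 = 20; y[1] = 5×1 + 5×4 = 25; y[2] = 5×1 = 5 → [20, 25, 5]. Compare to given [20, 24, 5]: they differ at index 1: given 24, correct 25, so answer: No

No. Error at index 1: given 24, correct 25.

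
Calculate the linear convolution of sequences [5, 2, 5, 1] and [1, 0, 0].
y[0] = 5×1 = 5; y[1] = 5×0 + 2×1 = 2; y[2] = 5×0 + 2×0 + 5×1 = 5; y[3] = 2×0 + 5×0 + 1×1 = 1; y[4] = 5×0 + 1×0 = 0; y[5] = 1×0 = 0

[5, 2, 5, 1, 0, 0]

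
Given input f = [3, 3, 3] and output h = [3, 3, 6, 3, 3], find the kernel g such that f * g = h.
Output length 5 = len(f) + len(g) - 1 ⇒ len(g) = 3. Solve g forward using g[k] = (h[k] - Σ_{i≥1} f[i]·g[k-i]) / f[0]: g[0] = h[0] / f[0] = 3 / 3 = 1; g[1] = (h[1] - 3×1) / f[0] = (3 - 3×1) / 3 = 0; g[2] = (h[2] - 3×0 - 3×1) / f[0] = (6 - 3×0 - 3×1) / 3 = 1. So g = [1, 0, 1]. Forward-check [3, 3, 3] * [1, 0, 1]: h[0] = 3×1 = 3; h[1] = 3×0 + 3×1 = 3; h[2] = 3×1 + 3×0 + 3×1 = 6; h[3] = 3×1 + 3×0 = 3; h[4] = 3×1 = 3 → [3, 3, 6, 3, 3] ✓

[1, 0, 1]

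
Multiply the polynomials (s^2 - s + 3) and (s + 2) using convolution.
Ascending coefficients: a = [3, -1, 1], b = [2, 1]. c[0] = 3×2 = 6; c[1] = 3×1 + -1×2 = 1; c[2] = -1×1 + 1×2 = 1; c[3] = 1×1 = 1. Result coefficients: [6, 1, 1, 1] → s^3 + s^2 + s + 6

s^3 + s^2 + s + 6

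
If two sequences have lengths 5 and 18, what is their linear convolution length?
Linear/full convolution length: m + n - 1 = 5 + 18 - 1 = 22

22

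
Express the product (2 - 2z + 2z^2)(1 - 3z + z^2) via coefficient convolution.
Ascending coefficients: a = [2, -2, 2], b = [1, -3, 1]. c[0] = 2×1 = 2; c[1] = 2×-3 + -2×1 = -8; c[2] = 2×1 + -2×-3 + 2×1 = 10; c[3] = -2×1 + 2×-3 = -8; c[4] = 2×1 = 2. Result coefficients: [2, -8, 10, -8, 2] → 2 - 8z + 10z^2 - 8z^3 + 2z^4

2 - 8z + 10z^2 - 8z^3 + 2z^4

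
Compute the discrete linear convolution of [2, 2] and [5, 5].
y[0] = 2×5 = 10; y[1] = 2×5 + 2×5 = 20; y[2] = 2×5 = 10

[10, 20, 10]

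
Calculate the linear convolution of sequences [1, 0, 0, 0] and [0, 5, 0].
y[0] = 1×0 = 0; y[1] = 1×5 + 0×0 = 5; y[2] = 1×0 + 0×5 + 0×0 = 0; y[3] = 0×0 + 0×5 + 0×0 = 0; y[4] = 0×0 + 0×5 = 0; y[5] = 0×0 = 0

[0, 5, 0, 0, 0, 0]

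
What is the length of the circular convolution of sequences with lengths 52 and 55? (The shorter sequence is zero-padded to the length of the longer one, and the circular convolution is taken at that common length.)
Circular convolution (zero-padding the shorter input) has length max(m, n) = max(52, 55) = 55

55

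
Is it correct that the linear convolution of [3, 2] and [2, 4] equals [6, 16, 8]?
Recompute linear convolution of [3, 2] and [2, 4]: y[0] = 3×2 = 6; y[1] = 3×4 + 2×2 = 16; y[2] = 2×4 = 8 → [6, 16, 8]. Given [6, 16, 8] matches, so answer: Yes

Yes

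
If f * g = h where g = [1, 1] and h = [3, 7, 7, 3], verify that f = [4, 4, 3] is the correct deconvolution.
Forward-compute [4, 4, 3] * [1, 1]: h[0] = 4×1 = 4; h[1] = 4×1 + 4×1 = 8; h[2] = 4×1 + 3×1 = 7; h[3] = 3×1 = 3 → [4, 8, 7, 3]. Does not match given h = [3, 7, 7, 3].

Not verified. [4, 4, 3] * [1, 1] = [4, 8, 7, 3], which differs from [3, 7, 7, 3] at index 0.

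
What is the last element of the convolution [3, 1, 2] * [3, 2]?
Use y[k] = Σ_i a[i]·b[k-i] at k=3. y[3] = 2×2 = 4

4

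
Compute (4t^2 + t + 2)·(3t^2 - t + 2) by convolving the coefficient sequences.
Ascending coefficients: a = [2, 1, 4], b = [2, -1, 3]. c[0] = 2×2 = 4; c[1] = 2×-1 + 1×2 = 0; c[2] = 2×3 + 1×-1 + 4×2 = 13; c[3] = 1×3 + 4×-1 = -1; c[4] = 4×3 = 12. Result coefficients: [4, 0, 13, -1, 12] → 12t^4 - t^3 + 13t^2 + 4

12t^4 - t^3 + 13t^2 + 4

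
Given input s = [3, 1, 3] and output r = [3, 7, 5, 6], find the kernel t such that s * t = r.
Output length 4 = len(s) + len(t) - 1 ⇒ len(t) = 2. Solve t forward using t[k] = (r[k] - Σ_{i≥1} s[i]·t[k-i]) / s[0]: t[0] = r[0] / s[0] = 3 / 3 = 1; t[1] = (r[1] - 1×1) / s[0] = (7 - 1×1) / 3 = 2. So t = [1, 2]. Forward-check [3, 1, 3] * [1, 2]: r[0] = 3×1 = 3; r[1] = 3×2 + 1×1 = 7; r[2] = 1×2 + 3×1 = 5; r[3] = 3×2 = 6 → [3, 7, 5, 6] ✓

[1, 2]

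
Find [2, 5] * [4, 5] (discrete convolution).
y[0] = 2×4 = 8; y[1] = 2×5 + 5×4 = 30; y[2] = 5×5 = 25

[8, 30, 25]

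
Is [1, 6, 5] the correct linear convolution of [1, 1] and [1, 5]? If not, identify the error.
Recompute linear convolution of [1, 1] and [1, 5]: y[0] = 1×1 = 1; y[1] = 1×5 + 1×1 = 6; y[2] = 1×5 = 5 → [1, 6, 5]. Given [1, 6, 5] matches, so answer: Yes

Yes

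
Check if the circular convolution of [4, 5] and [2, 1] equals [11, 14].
Recompute circular convolution of [4, 5] and [2, 1]: y[0] = 4×2 + 5×1 = 13; y[1] = 4×1 + 5×2 = 14 → [13, 14]. Compare to given [11, 14]: they differ at index 0: given 11, correct 13, so answer: No

No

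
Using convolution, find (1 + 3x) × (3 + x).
Ascending coefficients: a = [1, 3], b = [3, 1]. c[0] = 1×3 = 3; c[1] = 1×1 + 3×3 = 10; c[2] = 3×1 = 3. Result coefficients: [3, 10, 3] → 3 + 10x + 3x^2

3 + 10x + 3x^2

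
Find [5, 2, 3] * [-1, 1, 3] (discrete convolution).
y[0] = 5×-1 = -5; y[1] = 5×1 + 2×-1 = 3; y[2] = 5×3 + 2×1 + 3×-1 = 14; y[3] = 2×3 + 3×1 = 9; y[4] = 3×3 = 9

[-5, 3, 14, 9, 9]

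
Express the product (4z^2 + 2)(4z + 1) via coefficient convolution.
Ascending coefficients: a = [2, 0, 4], b = [1, 4]. c[0] = 2×1 = 2; c[1] = 2×4 + 0×1 = 8; c[2] = 0×4 + 4×1 = 4; c[3] = 4×4 = 16. Result coefficients: [2, 8, 4, 16] → 16z^3 + 4z^2 + 8z + 2

16z^3 + 4z^2 + 8z + 2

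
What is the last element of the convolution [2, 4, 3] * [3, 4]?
Use y[k] = Σ_i a[i]·b[k-i] at k=3. y[3] = 3×4 = 12

12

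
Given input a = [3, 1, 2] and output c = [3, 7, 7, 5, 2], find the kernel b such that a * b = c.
Output length 5 = len(a) + len(b) - 1 ⇒ len(b) = 3. Solve b forward using b[k] = (c[k] - Σ_{i≥1} a[i]·b[k-i]) / a[0]: b[0] = c[0] / a[0] = 3 / 3 = 1; b[1] = (c[1] - 1×1) / a[0] = (7 - 1×1) / 3 = 2; b[2] = (c[2] - 1×2 - 2×1) / a[0] = (7 - 1×2 - 2×1) / 3 = 1. So b = [1, 2, 1]. Forward-check [3, 1, 2] * [1, 2, 1]: c[0] = 3×1 = 3; c[1] = 3×2 + 1×1 = 7; c[2] = 3×1 + 1×2 + 2×1 = 7; c[3] = 1×1 + 2×2 = 5; c[4] = 2×1 = 2 → [3, 7, 7, 5, 2] ✓

[1, 2, 1]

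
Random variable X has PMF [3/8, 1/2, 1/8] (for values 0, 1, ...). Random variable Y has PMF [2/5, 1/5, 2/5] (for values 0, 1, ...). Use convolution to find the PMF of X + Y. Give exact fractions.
P(X+Y=k) = Σ_i P(X=i)·P(Y=k-i) — a convolution of [3/8, 1/2, 1/8] and [2/5, 1/5, 2/5]. P(X+Y=0) = (3/8)×(2/5) = 3/20; P(X+Y=1) = (3/8)×(1/5) + (1/2)×(2/5) = 3/40 + 1/5 = 11/40; P(X+Y=2) = (3/8)×(2/5) + (1/2)×(1/5) + (1/8)×(2/5) = 3/20 + 1/10 + 1/20 = 3/10; P(X+Y=3) = (1/2)×(2/5) + (1/8)×(1/5) = 1/5 + 1/40 = 9/40; P(X+Y=4) = (1/8)×(2/5) = 1/20. PMF: [3/20, 11/40, 3/10, 9/40, 1/20] (sums to 1 ✓)

[3/20, 11/40, 3/10, 9/40, 1/20]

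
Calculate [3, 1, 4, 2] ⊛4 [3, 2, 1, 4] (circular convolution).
Use y[k] = Σ_j u[j]·v[(k-j) mod 4]. y[0] = 3×3 + 1×4 + 4×1 + 2×2 = 21; y[1] = 3×2 + 1×3 + 4×4 + 2×1 = 27; y[2] = 3×1 + 1×2 + 4×3 + 2×4 = 25; y[3] = 3×4 + 1×1 + 4×2 + 2×3 = 27. Result: [21, 27, 25, 27]

[21, 27, 25, 27]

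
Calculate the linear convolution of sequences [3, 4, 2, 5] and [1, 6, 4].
y[0] = 3×1 = 3; y[1] = 3×6 + 4×1 = 22; y[2] = 3×4 + 4×6 + 2×1 = 38; y[3] = 4×4 + 2×6 + 5×1 = 33; y[4] = 2×4 + 5×6 = 38; y[5] = 5×4 = 20

[3, 22, 38, 33, 38, 20]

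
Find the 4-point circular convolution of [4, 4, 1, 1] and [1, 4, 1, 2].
Use y[k] = Σ_j u[j]·v[(k-j) mod 4]. y[0] = 4×1 + 4×2 + 1×1 + 1×4 = 17; y[1] = 4×4 + 4×1 + 1×2 + 1×1 = 23; y[2] = 4×1 + 4×4 + 1×1 + 1×2 = 23; y[3] = 4×2 + 4×1 + 1×4 + 1×1 = 17. Result: [17, 23, 23, 17]

[17, 23, 23, 17]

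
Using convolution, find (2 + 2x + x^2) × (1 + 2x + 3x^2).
Ascending coefficients: a = [2, 2, 1], b = [1, 2, 3]. c[0] = 2×1 = 2; c[1] = 2×2 + 2×1 = 6; c[2] = 2×3 + 2×2 + 1×1 = 11; c[3] = 2×3 + 1×2 = 8; c[4] = 1×3 = 3. Result coefficients: [2, 6, 11, 8, 3] → 2 + 6x + 11x^2 + 8x^3 + 3x^4

2 + 6x + 11x^2 + 8x^3 + 3x^4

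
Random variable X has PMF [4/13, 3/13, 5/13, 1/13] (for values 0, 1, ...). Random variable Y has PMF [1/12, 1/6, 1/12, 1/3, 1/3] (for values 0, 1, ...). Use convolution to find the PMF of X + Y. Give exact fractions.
P(X+Y=k) = Σ_i P(X=i)·P(Y=k-i) — a convolution of [4/13, 3/13, 5/13, 1/13] and [1/12, 1/6, 1/12, 1/3, 1/3]. P(X+Y=0) = (4/13)×(1/12) = 1/39; P(X+Y=1) = (4/13)×(1/6) + (3/13)×(1/12) = 2/39 + 1/52 = 11/156; P(X+Y=2) = (4/13)×(1/12) + (3/13)×(1/6) + (5/13)×(1/12) = 1/39 + 1/26 + 5/156 = 5/52; P(X+Y=3) = (4/13)×(1/3) + (3/13)×(1/12) + (5/13)×(1/6) + (1/13)×(1/12) = 4/39 + 1/52 + 5/78 + 1/156 = 5/26; P(X+Y=4) = (4/13)×(1/3) + (3/13)×(1/3) + (5/13)×(1/12) + (1/13)×(1/6) = 4/39 + 1/13 + 5/156 + 1/78 = 35/156; P(X+Y=5) = (3/13)×(1/3) + (5/13)×(1/3) + (1/13)×(1/12) = 1/13 + 5/39 + 1/156 = 11/52; P(X+Y=6) = (5/13)×(1/3) + (1/13)×(1/3) = 5/39 + 1/39 = 2/13; P(X+Y=7) = (1/13)×(1/3) = 1/39. PMF: [1/39, 11/156, 5/52, 5/26, 35/156, 11/52, 2/13, 1/39] (sums to 1 ✓)

[1/39, 11/156, 5/52, 5/26, 35/156, 11/52, 2/13, 1/39]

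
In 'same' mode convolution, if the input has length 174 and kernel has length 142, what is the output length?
'Same' mode returns an output with the same length as the input: 174

174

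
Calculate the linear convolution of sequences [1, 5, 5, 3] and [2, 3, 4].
y[0] = 1×2 = 2; y[1] = 1×3 + 5×2 = 13; y[2] = 1×4 + 5×3 + 5×2 = 29; y[3] = 5×4 + 5×3 + 3×2 = 41; y[4] = 5×4 + 3×3 = 29; y[5] = 3×4 = 12

[2, 13, 29, 41, 29, 12]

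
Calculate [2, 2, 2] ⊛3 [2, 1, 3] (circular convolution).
Use y[k] = Σ_j a[j]·b[(k-j) mod 3]. y[0] = 2×2 + 2×3 + 2×1 = 12; y[1] = 2×1 + 2×2 + 2×3 = 12; y[2] = 2×3 + 2×1 + 2×2 = 12. Result: [12, 12, 12]

[12, 12, 12]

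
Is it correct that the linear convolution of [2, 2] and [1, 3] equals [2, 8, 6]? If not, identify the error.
Recompute linear convolution of [2, 2] and [1, 3]: y[0] = 2×1 = 2; y[1] = 2×3 + 2×1 = 8; y[2] = 2×3 = 6 → [2, 8, 6]. Given [2, 8, 6] matches, so answer: Yes

Yes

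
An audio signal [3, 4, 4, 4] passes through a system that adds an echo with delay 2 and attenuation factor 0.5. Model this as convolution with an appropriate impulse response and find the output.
Direct-path + delayed-attenuated-path model → impulse response h = [1, 0, 0.5] (1 at lag 0, 0.5 at lag 2). Output y[n] = x[n] + 0.5·x[n - 2] (with x[n] = 0 outside 0..3): y[0] = 3 + 0.5×0 = 3; y[1] = 4 + 0.5×0 = 4; y[2] = 4 + 0.5×3 = 5.5; y[3] = 4 + 0.5×4 = 6.0; y[4] = 0 + 0.5×4 = 2.0; y[5] = 0 + 0.5×4 = 2.0. So y = [3, 4, 5.5, 6.0, 2.0, 2.0]

[3, 4, 5.5, 6.0, 2.0, 2.0]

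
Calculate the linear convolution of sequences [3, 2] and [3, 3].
y[0] = 3×3 = 9; y[1] = 3×3 + 2×3 = 15; y[2] = 2×3 = 6

[9, 15, 6]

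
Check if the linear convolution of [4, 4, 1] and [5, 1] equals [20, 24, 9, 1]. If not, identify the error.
Recompute linear convolution of [4, 4, 1] and [5, 1]: y[0] = 4×5 = 20; y[1] = 4×1 + 4×5 = 24; y[2] = 4×1 + 1×5 = 9; y[3] = 1×1 = 1 → [20, 24, 9, 1]. Given [20, 24, 9, 1] matches, so answer: Yes

Yes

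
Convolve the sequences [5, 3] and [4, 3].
y[0] = 5×4 = 20; y[1] = 5×3 + 3×4 = 27; y[2] = 3×3 = 9

[20, 27, 9]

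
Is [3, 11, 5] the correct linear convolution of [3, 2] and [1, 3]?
Recompute linear convolution of [3, 2] and [1, 3]: y[0] = 3×1 = 3; y[1] = 3×3 + 2×1 = 11; y[2] = 2×3 = 6 → [3, 11, 6]. Compare to given [3, 11, 5]: they differ at index 2: given 5, correct 6, so answer: No

No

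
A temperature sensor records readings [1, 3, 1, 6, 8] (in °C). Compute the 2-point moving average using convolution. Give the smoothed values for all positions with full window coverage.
2-point moving average kernel = [1, 1]. Apply in 'valid' mode (full window coverage): avg[0] = (1 + 3) / 2 = 2.0; avg[1] = (3 + 1) / 2 = 2.0; avg[2] = (1 + 6) / 2 = 3.5; avg[3] = (6 + 8) / 2 = 7.0. Smoothed values: [2.0, 2.0, 3.5, 7.0]

[2.0, 2.0, 3.5, 7.0]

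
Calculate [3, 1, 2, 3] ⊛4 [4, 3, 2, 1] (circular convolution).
Use y[k] = Σ_j a[j]·b[(k-j) mod 4]. y[0] = 3×4 + 1×1 + 2×2 + 3×3 = 26; y[1] = 3×3 + 1×4 + 2×1 + 3×2 = 21; y[2] = 3×2 + 1×3 + 2×4 + 3×1 = 20; y[3] = 3×1 + 1×2 + 2×3 + 3×4 = 23. Result: [26, 21, 20, 23]

[26, 21, 20, 23]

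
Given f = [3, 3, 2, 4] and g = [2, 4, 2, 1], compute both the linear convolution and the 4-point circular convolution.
Linear: y_lin[0] = 3×2 = 6; y_lin[1] = 3×4 + 3×2 = 18; y_lin[2] = 3×2 + 3×4 + 2×2 = 22; y_lin[3] = 3×1 + 3×2 + 2×4 + 4×2 = 25; y_lin[4] = 3×1 + 2×2 + 4×4 = 23; y_lin[5] = 2×1 + 4×2 = 10; y_lin[6] = 4×1 = 4 → [6, 18, 22, 25, 23, 10, 4]. Circular (length 4): y[0] = 3×2 + 3×1 + 2×2 + 4×4 = 29; y[1] = 3×4 + 3×2 + 2×1 + 4×2 = 28; y[2] = 3×2 + 3×4 + 2×2 + 4×1 = 26; y[3] = 3×1 + 3×2 + 2×4 + 4×2 = 25 → [29, 28, 26, 25]

Linear: [6, 18, 22, 25, 23, 10, 4], Circular: [29, 28, 26, 25]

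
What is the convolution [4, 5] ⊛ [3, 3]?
y[0] = 4×3 = 12; y[1] = 4×3 + 5×3 = 27; y[2] = 5×3 = 15

[12, 27, 15]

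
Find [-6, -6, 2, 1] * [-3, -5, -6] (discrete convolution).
y[0] = -6×-3 = 18; y[1] = -6×-5 + -6×-3 = 48; y[2] = -6×-6 + -6×-5 + 2×-3 = 60; y[3] = -6×-6 + 2×-5 + 1×-3 = 23; y[4] = 2×-6 + 1×-5 = -17; y[5] = 1×-6 = -6

[18, 48, 60, 23, -17, -6]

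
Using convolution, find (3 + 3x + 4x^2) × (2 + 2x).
Ascending coefficients: a = [3, 3, 4], b = [2, 2]. c[0] = 3×2 = 6; c[1] = 3×2 + 3×2 = 12; c[2] = 3×2 + 4×2 = 14; c[3] = 4×2 = 8. Result coefficients: [6, 12, 14, 8] → 6 + 12x + 14x^2 + 8x^3

6 + 12x + 14x^2 + 8x^3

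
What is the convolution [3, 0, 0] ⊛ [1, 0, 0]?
y[0] = 3×1 = 3; y[1] = 3×0 + 0×1 = 0; y[2] = 3×0 + 0×0 + 0×1 = 0; y[3] = 0×0 + 0×0 = 0; y[4] = 0×0 = 0

[3, 0, 0, 0, 0]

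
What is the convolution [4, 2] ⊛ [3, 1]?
y[0] = 4×3 = 12; y[1] = 4×1 + 2×3 = 10; y[2] = 2×1 = 2

[12, 10, 2]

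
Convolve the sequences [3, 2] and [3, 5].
y[0] = 3×3 = 9; y[1] = 3×5 + 2×3 = 21; y[2] = 2×5 = 10

[9, 21, 10]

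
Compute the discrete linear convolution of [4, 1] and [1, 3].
y[0] = 4×1 = 4; y[1] = 4×3 + 1×1 = 13; y[2] = 1×3 = 3

[4, 13, 3]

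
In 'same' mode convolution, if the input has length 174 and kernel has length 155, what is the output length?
'Same' mode returns an output with the same length as the input: 174

174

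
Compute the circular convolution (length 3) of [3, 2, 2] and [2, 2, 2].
Use y[k] = Σ_j s[j]·t[(k-j) mod 3]. y[0] = 3×2 + 2×2 + 2×2 = 14; y[1] = 3×2 + 2×2 + 2×2 = 14; y[2] = 3×2 + 2×2 + 2×2 = 14. Result: [14, 14, 14]

[14, 14, 14]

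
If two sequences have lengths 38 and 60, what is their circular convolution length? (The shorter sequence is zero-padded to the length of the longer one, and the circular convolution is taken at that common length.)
Circular convolution (zero-padding the shorter input) has length max(m, n) = max(38, 60) = 60

60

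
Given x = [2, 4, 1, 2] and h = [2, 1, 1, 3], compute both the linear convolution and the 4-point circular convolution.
Linear: y_lin[0] = 2×2 = 4; y_lin[1] = 2×1 + 4×2 = 10; y_lin[2] = 2×1 + 4×1 + 1×2 = 8; y_lin[3] = 2×3 + 4×1 + 1×1 + 2×2 = 15; y_lin[4] = 4×3 + 1×1 + 2×1 = 15; y_lin[5] = 1×3 + 2×1 = 5; y_lin[6] = 2×3 = 6 → [4, 10, 8, 15, 15, 5, 6]. Circular (length 4): y[0] = 2×2 + 4×3 + 1×1 + 2×1 = 19; y[1] = 2×1 + 4×2 + 1×3 + 2×1 = 15; y[2] = 2×1 + 4×1 + 1×2 + 2×3 = 14; y[3] = 2×3 + 4×1 + 1×1 + 2×2 = 15 → [19, 15, 14, 15]

Linear: [4, 10, 8, 15, 15, 5, 6], Circular: [19, 15, 14, 15]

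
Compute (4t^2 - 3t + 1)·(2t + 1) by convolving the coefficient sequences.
Ascending coefficients: a = [1, -3, 4], b = [1, 2]. c[0] = 1×1 = 1; c[1] = 1×2 + -3×1 = -1; c[2] = -3×2 + 4×1 = -2; c[3] = 4×2 = 8. Result coefficients: [1, -1, -2, 8] → 8t^3 - 2t^2 - t + 1

8t^3 - 2t^2 - t + 1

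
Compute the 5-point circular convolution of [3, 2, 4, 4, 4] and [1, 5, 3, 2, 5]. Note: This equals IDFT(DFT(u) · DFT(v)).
Either evaluate y[k] = Σ_j u[j]·v[(k-j) mod 5] directly, or use IDFT(DFT(u) · DFT(v)). y[0] = 3×1 + 2×5 + 4×2 + 4×3 + 4×5 = 53; y[1] = 3×5 + 2×1 + 4×5 + 4×2 + 4×3 = 57; y[2] = 3×3 + 2×5 + 4×1 + 4×5 + 4×2 = 51; y[3] = 3×2 + 2×3 + 4×5 + 4×1 + 4×5 = 56; y[4] = 3×5 + 2×2 + 4×3 + 4×5 + 4×1 = 55. Result: [53, 57, 51, 56, 55]

[53, 57, 51, 56, 55]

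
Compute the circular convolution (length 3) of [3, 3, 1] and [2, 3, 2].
Use y[k] = Σ_j u[j]·v[(k-j) mod 3]. y[0] = 3×2 + 3×2 + 1×3 = 15; y[1] = 3×3 + 3×2 + 1×2 = 17; y[2] = 3×2 + 3×3 + 1×2 = 17. Result: [15, 17, 17]

[15, 17, 17]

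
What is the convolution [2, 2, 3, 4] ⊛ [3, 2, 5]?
y[0] = 2×3 = 6; y[1] = 2×2 + 2×3 = 10; y[2] = 2×5 + 2×2 + 3×3 = 23; y[3] = 2×5 + 3×2 + 4×3 = 28; y[4] = 3×5 + 4×2 = 23; y[5] = 4×5 = 20

[6, 10, 23, 28, 23, 20]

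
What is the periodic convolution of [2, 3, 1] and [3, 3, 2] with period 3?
Use y[k] = Σ_j u[j]·v[(k-j) mod 3]. y[0] = 2×3 + 3×2 + 1×3 = 15; y[1] = 2×3 + 3×3 + 1×2 = 17; y[2] = 2×2 + 3×3 + 1×3 = 16. Result: [15, 17, 16]

[15, 17, 16]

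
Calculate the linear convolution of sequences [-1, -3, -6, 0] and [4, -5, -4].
y[0] = -1×4 = -4; y[1] = -1×-5 + -3×4 = -7; y[2] = -1×-4 + -3×-5 + -6×4 = -5; y[3] = -3×-4 + -6×-5 + 0×4 = 42; y[4] = -6×-4 + 0×-5 = 24; y[5] = 0×-4 = 0

[-4, -7, -5, 42, 24, 0]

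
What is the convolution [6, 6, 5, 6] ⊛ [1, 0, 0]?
y[0] = 6×1 = 6; y[1] = 6×0 + 6×1 = 6; y[2] = 6×0 + 6×0 + 5×1 = 5; y[3] = 6×0 + 5×0 + 6×1 = 6; y[4] = 5×0 + 6×0 = 0; y[5] = 6×0 = 0

[6, 6, 5, 6, 0, 0]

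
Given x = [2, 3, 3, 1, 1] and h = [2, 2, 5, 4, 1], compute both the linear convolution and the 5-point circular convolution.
Linear: y_lin[0] = 2×2 = 4; y_lin[1] = 2×2 + 3×2 = 10; y_lin[2] = 2×5 + 3×2 + 3×2 = 22; y_lin[3] = 2×4 + 3×5 + 3×2 + 1×2 = 31; y_lin[4] = 2×1 + 3×4 + 3×5 + 1×2 + 1×2 = 33; y_lin[5] = 3×1 + 3×4 + 1×5 + 1×2 = 22; y_lin[6] = 3×1 + 1×4 + 1×5 = 12; y_lin[7] = 1×1 + 1×4 = 5; y_lin[8] = 1×1 = 1 → [4, 10, 22, 31, 33, 22, 12, 5, 1]. Circular (length 5): y[0] = 2×2 + 3×1 + 3×4 + 1×5 + 1×2 = 26; y[1] = 2×2 + 3×2 + 3×1 + 1×4 + 1×5 = 22; y[2] = 2×5 + 3×2 + 3×2 + 1×1 + 1×4 = 27; y[3] = 2×4 + 3×5 + 3×2 + 1×2 + 1×1 = 32; y[4] = 2×1 + 3×4 + 3×5 + 1×2 + 1×2 = 33 → [26, 22, 27, 32, 33]

Linear: [4, 10, 22, 31, 33, 22, 12, 5, 1], Circular: [26, 22, 27, 32, 33]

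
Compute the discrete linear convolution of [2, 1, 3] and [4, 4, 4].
y[0] = 2×4 = 8; y[1] = 2×4 + 1×4 = 12; y[2] = 2×4 + 1×4 + 3×4 = 24; y[3] = 1×4 + 3×4 = 16; y[4] = 3×4 = 12

[8, 12, 24, 16, 12]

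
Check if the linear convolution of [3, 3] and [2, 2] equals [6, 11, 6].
Recompute linear convolution of [3, 3] and [2, 2]: y[0] = 3×2 = 6; y[1] = 3×2 + 3×2 = 12; y[2] = 3×2 = 6 → [6, 12, 6]. Compare to given [6, 11, 6]: they differ at index 1: given 11, correct 12, so answer: No

No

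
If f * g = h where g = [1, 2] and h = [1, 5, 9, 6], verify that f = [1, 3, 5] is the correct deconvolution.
Forward-compute [1, 3, 5] * [1, 2]: h[0] = 1×1 = 1; h[1] = 1×2 + 3×1 = 5; h[2] = 3×2 + 5×1 = 11; h[3] = 5×2 = 10 → [1, 5, 11, 10]. Does not match given h = [1, 5, 9, 6].

Not verified. [1, 3, 5] * [1, 2] = [1, 5, 11, 10], which differs from [1, 5, 9, 6] at index 2.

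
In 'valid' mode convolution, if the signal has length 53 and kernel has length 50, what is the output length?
'Valid' mode counts only positions where the kernel fully overlaps the signal: m - n + 1 = 53 - 50 + 1 = 4

4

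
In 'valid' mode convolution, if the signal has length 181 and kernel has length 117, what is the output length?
'Valid' mode counts only positions where the kernel fully overlaps the signal: m - n + 1 = 181 - 117 + 1 = 65

65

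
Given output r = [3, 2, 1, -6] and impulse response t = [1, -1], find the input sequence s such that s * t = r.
Deconvolve r=[3, 2, 1, -6] by t=[1, -1]. Since t[0]=1, solve forward: s[0] = r[0] / 1 = 3; s[1] = (r[1] - 3×-1) / 1 = 5; s[2] = (r[2] - 5×-1) / 1 = 6. So s = [3, 5, 6]. Check by forward convolution: r[0] = 3×1 = 3; r[1] = 3×-1 + 5×1 = 2; r[2] = 5×-1 + 6×1 = 1; r[3] = 6×-1 = -6

[3, 5, 6]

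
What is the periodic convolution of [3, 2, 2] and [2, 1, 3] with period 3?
Use y[k] = Σ_j x[j]·h[(k-j) mod 3]. y[0] = 3×2 + 2×3 + 2×1 = 14; y[1] = 3×1 + 2×2 + 2×3 = 13; y[2] = 3×3 + 2×1 + 2×2 = 15. Result: [14, 13, 15]

[14, 13, 15]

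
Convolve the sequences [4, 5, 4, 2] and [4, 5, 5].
y[0] = 4×4 = 16; y[1] = 4×5 + 5×4 = 40; y[2] = 4×5 + 5×5 + 4×4 = 61; y[3] = 5×5 + 4×5 + 2×4 = 53; y[4] = 4×5 + 2×5 = 30; y[5] = 2×5 = 10

[16, 40, 61, 53, 30, 10]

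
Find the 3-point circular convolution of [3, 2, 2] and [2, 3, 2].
Use y[k] = Σ_j f[j]·g[(k-j) mod 3]. y[0] = 3×2 + 2×2 + 2×3 = 16; y[1] = 3×3 + 2×2 + 2×2 = 17; y[2] = 3×2 + 2×3 + 2×2 = 16. Result: [16, 17, 16]

[16, 17, 16]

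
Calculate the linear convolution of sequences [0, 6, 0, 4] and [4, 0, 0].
y[0] = 0×4 = 0; y[1] = 0×0 + 6×4 = 24; y[2] = 0×0 + 6×0 + 0×4 = 0; y[3] = 6×0 + 0×0 + 4×4 = 16; y[4] = 0×0 + 4×0 = 0; y[5] = 4×0 = 0

[0, 24, 0, 16, 0, 0]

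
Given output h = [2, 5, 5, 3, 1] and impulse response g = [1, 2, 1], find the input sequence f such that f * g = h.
Deconvolve h=[2, 5, 5, 3, 1] by g=[1, 2, 1]. Since g[0]=1, solve forward: f[0] = h[0] / 1 = 2; f[1] = (h[1] - 2×2) / 1 = 1; f[2] = (h[2] - 1×2 - 2×1) / 1 = 1. So f = [2, 1, 1]. Check by forward convolution: h[0] = 2×1 = 2; h[1] = 2×2 + 1×1 = 5; h[2] = 2×1 + 1×2 + 1×1 = 5; h[3] = 1×1 + 1×2 = 3; h[4] = 1×1 = 1

[2, 1, 1]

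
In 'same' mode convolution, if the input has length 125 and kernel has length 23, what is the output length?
'Same' mode returns an output with the same length as the input: 125

125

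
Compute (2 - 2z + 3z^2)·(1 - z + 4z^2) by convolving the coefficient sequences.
Ascending coefficients: a = [2, -2, 3], b = [1, -1, 4]. c[0] = 2×1 = 2; c[1] = 2×-1 + -2×1 = -4; c[2] = 2×4 + -2×-1 + 3×1 = 13; c[3] = -2×4 + 3×-1 = -11; c[4] = 3×4 = 12. Result coefficients: [2, -4, 13, -11, 12] → 2 - 4z + 13z^2 - 11z^3 + 12z^4

2 - 4z + 13z^2 - 11z^3 + 12z^4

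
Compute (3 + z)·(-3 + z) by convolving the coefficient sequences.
Ascending coefficients: a = [3, 1], b = [-3, 1]. c[0] = 3×-3 = -9; c[1] = 3×1 + 1×-3 = 0; c[2] = 1×1 = 1. Result coefficients: [-9, 0, 1] → -9 + z^2

-9 + z^2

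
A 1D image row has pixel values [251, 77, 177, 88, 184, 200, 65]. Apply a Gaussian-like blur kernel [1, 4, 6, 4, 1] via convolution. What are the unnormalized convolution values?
Convolve image row [251, 77, 177, 88, 184, 200, 65] with kernel [1, 4, 6, 4, 1]: y[0] = 251×1 = 251; y[1] = 251×4 + 77×1 = 1081; y[2] = 251×6 + 77×4 + 177×1 = 1991; y[3] = 251×4 + 77×6 + 177×4 + 88×1 = 2262; y[4] = 251×1 + 77×4 + 177×6 + 88×4 + 184×1 = 2157; y[5] = 77×1 + 177×4 + 88×6 + 184×4 + 200×1 = 2249; y[6] = 177×1 + 88×4 + 184×6 + 200×4 + 65×1 = 2498; y[7] = 88×1 + 184×4 + 200×6 + 65×4 = 2284; y[8] = 184×1 + 200×4 + 65×6 = 1374; y[9] = 200×1 + 65×4 = 460; y[10] = 65×1 = 65 → [251, 1081, 1991, 2262, 2157, 2249, 2498, 2284, 1374, 460, 65]. Normalization factor = sum(kernel) = 16.

[251, 1081, 1991, 2262, 2157, 2249, 2498, 2284, 1374, 460, 65]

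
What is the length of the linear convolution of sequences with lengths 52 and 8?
Linear/full convolution length: m + n - 1 = 52 + 8 - 1 = 59

59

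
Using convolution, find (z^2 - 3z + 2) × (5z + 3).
Ascending coefficients: a = [2, -3, 1], b = [3, 5]. c[0] = 2×3 = 6; c[1] = 2×5 + -3×3 = 1; c[2] = -3×5 + 1×3 = -12; c[3] = 1×5 = 5. Result coefficients: [6, 1, -12, 5] → 5z^3 - 12z^2 + z + 6

5z^3 - 12z^2 + z + 6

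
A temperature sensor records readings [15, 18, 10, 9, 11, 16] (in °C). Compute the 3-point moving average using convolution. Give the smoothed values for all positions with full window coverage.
3-point moving average kernel = [1, 1, 1]. Apply in 'valid' mode (full window coverage): avg[0] = (15 + 18 + 10) / 3 = 14.33; avg[1] = (18 + 10 + 9) / 3 = 12.33; avg[2] = (10 + 9 + 11) / 3 = 10.0; avg[3] = (9 + 11 + 16) / 3 = 12.0. Smoothed values: [14.33, 12.33, 10.0, 12.0]

[14.33, 12.33, 10.0, 12.0]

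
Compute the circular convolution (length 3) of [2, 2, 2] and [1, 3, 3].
Use y[k] = Σ_j f[j]·g[(k-j) mod 3]. y[0] = 2×1 + 2×3 + 2×3 = 14; y[1] = 2×3 + 2×1 + 2×3 = 14; y[2] = 2×3 + 2×3 + 2×1 = 14. Result: [14, 14, 14]

[14, 14, 14]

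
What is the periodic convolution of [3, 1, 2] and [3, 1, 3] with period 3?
Use y[k] = Σ_j s[j]·t[(k-j) mod 3]. y[0] = 3×3 + 1×3 + 2×1 = 14; y[1] = 3×1 + 1×3 + 2×3 = 12; y[2] = 3×3 + 1×1 + 2×3 = 16. Result: [14, 12, 16]

[14, 12, 16]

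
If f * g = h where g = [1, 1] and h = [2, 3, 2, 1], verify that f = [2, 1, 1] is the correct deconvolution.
Forward-compute [2, 1, 1] * [1, 1]: h[0] = 2×1 = 2; h[1] = 2×1 + 1×1 = 3; h[2] = 1×1 + 1×1 = 2; h[3] = 1×1 = 1 → [2, 3, 2, 1]. Matches given h = [2, 3, 2, 1], so verified.

Verified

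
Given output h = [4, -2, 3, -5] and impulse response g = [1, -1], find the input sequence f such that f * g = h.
Deconvolve h=[4, -2, 3, -5] by g=[1, -1]. Since g[0]=1, solve forward: f[0] = h[0] / 1 = 4; f[1] = (h[1] - 4×-1) / 1 = 2; f[2] = (h[2] - 2×-1) / 1 = 5. So f = [4, 2, 5]. Check by forward convolution: h[0] = 4×1 = 4; h[1] = 4×-1 + 2×1 = -2; h[2] = 2×-1 + 5×1 = 3; h[3] = 5×-1 = -5

[4, 2, 5]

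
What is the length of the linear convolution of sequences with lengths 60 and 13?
Linear/full convolution length: m + n - 1 = 60 + 13 - 1 = 72

72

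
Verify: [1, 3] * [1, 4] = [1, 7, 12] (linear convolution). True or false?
Recompute linear convolution of [1, 3] and [1, 4]: y[0] = 1×1 = 1; y[1] = 1×4 + 3×1 = 7; y[2] = 3×4 = 12 → [1, 7, 12]. Given [1, 7, 12] matches, so answer: Yes

Yes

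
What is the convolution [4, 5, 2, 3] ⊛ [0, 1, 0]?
y[0] = 4×0 = 0; y[1] = 4×1 + 5×0 = 4; y[2] = 4×0 + 5×1 + 2×0 = 5; y[3] = 5×0 + 2×1 + 3×0 = 2; y[4] = 2×0 + 3×1 = 3; y[5] = 3×0 = 0

[0, 4, 5, 2, 3, 0]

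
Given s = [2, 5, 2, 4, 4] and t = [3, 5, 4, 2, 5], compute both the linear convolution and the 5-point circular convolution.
Linear: y_lin[0] = 2×3 = 6; y_lin[1] = 2×5 + 5×3 = 25; y_lin[2] = 2×4 + 5×5 + 2×3 = 39; y_lin[3] = 2×2 + 5×4 + 2×5 + 4×3 = 46; y_lin[4] = 2×5 + 5×2 + 2×4 + 4×5 + 4×3 = 60; y_lin[5] = 5×5 + 2×2 + 4×4 + 4×5 = 65; y_lin[6] = 2×5 + 4×2 + 4×4 = 34; y_lin[7] = 4×5 + 4×2 = 28; y_lin[8] = 4×5 = 20 → [6, 25, 39, 46, 60, 65, 34, 28, 20]. Circular (length 5): y[0] = 2×3 + 5×5 + 2×2 + 4×4 + 4×5 = 71; y[1] = 2×5 + 5×3 + 2×5 + 4×2 + 4×4 = 59; y[2] = 2×4 + 5×5 + 2×3 + 4×5 + 4×2 = 67; y[3] = 2×2 + 5×4 + 2×5 + 4×3 + 4×5 = 66; y[4] = 2×5 + 5×2 + 2×4 + 4×5 + 4×3 = 60 → [71, 59, 67, 66, 60]

Linear: [6, 25, 39, 46, 60, 65, 34, 28, 20], Circular: [71, 59, 67, 66, 60]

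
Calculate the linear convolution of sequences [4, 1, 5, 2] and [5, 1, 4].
y[0] = 4×5 = 20; y[1] = 4×1 + 1×5 = 9; y[2] = 4×4 + 1×1 + 5×5 = 42; y[3] = 1×4 + 5×1 + 2×5 = 19; y[4] = 5×4 + 2×1 = 22; y[5] = 2×4 = 8

[20, 9, 42, 19, 22, 8]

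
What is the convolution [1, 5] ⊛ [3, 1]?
y[0] = 1×3 = 3; y[1] = 1×1 + 5×3 = 16; y[2] = 5×1 = 5

[3, 16, 5]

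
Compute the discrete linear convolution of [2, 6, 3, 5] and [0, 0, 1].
y[0] = 2×0 = 0; y[1] = 2×0 + 6×0 = 0; y[2] = 2×1 + 6×0 + 3×0 = 2; y[3] = 6×1 + 3×0 + 5×0 = 6; y[4] = 3×1 + 5×0 = 3; y[5] = 5×1 = 5

[0, 0, 2, 6, 3, 5]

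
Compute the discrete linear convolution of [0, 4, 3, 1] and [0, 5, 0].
y[0] = 0×0 = 0; y[1] = 0×5 + 4×0 = 0; y[2] = 0×0 + 4×5 + 3×0 = 20; y[3] = 4×0 + 3×5 + 1×0 = 15; y[4] = 3×0 + 1×5 = 5; y[5] = 1×0 = 0

[0, 0, 20, 15, 5, 0]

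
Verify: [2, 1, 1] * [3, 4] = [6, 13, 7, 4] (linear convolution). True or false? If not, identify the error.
Recompute linear convolution of [2, 1, 1] and [3, 4]: y[0] = 2×3 = 6; y[1] = 2×4 + 1×3 = 11; y[2] = 1×4 + 1×3 = 7; y[3] = 1×4 = 4 → [6, 11, 7, 4]. Compare to given [6, 13, 7, 4]: they differ at index 1: given 13, correct 11, so answer: No

No. Error at index 1: given 13, correct 11.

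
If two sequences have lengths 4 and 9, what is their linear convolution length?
Linear/full convolution length: m + n - 1 = 4 + 9 - 1 = 12

12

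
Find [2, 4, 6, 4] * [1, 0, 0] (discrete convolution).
y[0] = 2×1 = 2; y[1] = 2×0 + 4×1 = 4; y[2] = 2×0 + 4×0 + 6×1 = 6; y[3] = 4×0 + 6×0 + 4×1 = 4; y[4] = 6×0 + 4×0 = 0; y[5] = 4×0 = 0

[2, 4, 6, 4, 0, 0]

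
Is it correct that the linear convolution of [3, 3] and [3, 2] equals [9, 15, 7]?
Recompute linear convolution of [3, 3] and [3, 2]: y[0] = 3×3 = 9; y[1] = 3×2 + 3×3 = 15; y[2] = 3×2 = 6 → [9, 15, 6]. Compare to given [9, 15, 7]: they differ at index 2: given 7, correct 6, so answer: No

No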